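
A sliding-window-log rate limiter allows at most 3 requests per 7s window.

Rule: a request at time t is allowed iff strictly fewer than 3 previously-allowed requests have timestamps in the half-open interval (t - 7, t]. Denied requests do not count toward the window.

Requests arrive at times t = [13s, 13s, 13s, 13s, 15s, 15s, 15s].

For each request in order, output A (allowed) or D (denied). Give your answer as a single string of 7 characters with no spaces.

Answer: AAADDDD

Derivation:
Tracking allowed requests in the window:
  req#1 t=13s: ALLOW
  req#2 t=13s: ALLOW
  req#3 t=13s: ALLOW
  req#4 t=13s: DENY
  req#5 t=15s: DENY
  req#6 t=15s: DENY
  req#7 t=15s: DENY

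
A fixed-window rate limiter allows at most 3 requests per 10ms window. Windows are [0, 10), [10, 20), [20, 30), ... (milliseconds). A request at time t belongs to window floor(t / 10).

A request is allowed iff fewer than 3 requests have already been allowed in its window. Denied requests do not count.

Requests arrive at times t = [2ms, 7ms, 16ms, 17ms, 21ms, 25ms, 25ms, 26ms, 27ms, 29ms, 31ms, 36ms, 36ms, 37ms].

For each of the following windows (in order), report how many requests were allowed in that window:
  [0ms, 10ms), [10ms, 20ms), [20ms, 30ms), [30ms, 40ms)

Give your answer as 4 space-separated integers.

Answer: 2 2 3 3

Derivation:
Processing requests:
  req#1 t=2ms (window 0): ALLOW
  req#2 t=7ms (window 0): ALLOW
  req#3 t=16ms (window 1): ALLOW
  req#4 t=17ms (window 1): ALLOW
  req#5 t=21ms (window 2): ALLOW
  req#6 t=25ms (window 2): ALLOW
  req#7 t=25ms (window 2): ALLOW
  req#8 t=26ms (window 2): DENY
  req#9 t=27ms (window 2): DENY
  req#10 t=29ms (window 2): DENY
  req#11 t=31ms (window 3): ALLOW
  req#12 t=36ms (window 3): ALLOW
  req#13 t=36ms (window 3): ALLOW
  req#14 t=37ms (window 3): DENY

Allowed counts by window: 2 2 3 3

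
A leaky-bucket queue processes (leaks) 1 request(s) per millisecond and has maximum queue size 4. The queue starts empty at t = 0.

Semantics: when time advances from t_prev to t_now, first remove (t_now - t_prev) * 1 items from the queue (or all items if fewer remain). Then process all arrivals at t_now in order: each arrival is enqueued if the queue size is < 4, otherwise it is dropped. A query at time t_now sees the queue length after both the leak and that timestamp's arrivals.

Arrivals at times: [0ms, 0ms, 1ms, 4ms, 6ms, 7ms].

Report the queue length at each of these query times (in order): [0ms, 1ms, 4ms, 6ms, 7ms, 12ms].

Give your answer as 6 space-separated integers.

Queue lengths at query times:
  query t=0ms: backlog = 2
  query t=1ms: backlog = 2
  query t=4ms: backlog = 1
  query t=6ms: backlog = 1
  query t=7ms: backlog = 1
  query t=12ms: backlog = 0

Answer: 2 2 1 1 1 0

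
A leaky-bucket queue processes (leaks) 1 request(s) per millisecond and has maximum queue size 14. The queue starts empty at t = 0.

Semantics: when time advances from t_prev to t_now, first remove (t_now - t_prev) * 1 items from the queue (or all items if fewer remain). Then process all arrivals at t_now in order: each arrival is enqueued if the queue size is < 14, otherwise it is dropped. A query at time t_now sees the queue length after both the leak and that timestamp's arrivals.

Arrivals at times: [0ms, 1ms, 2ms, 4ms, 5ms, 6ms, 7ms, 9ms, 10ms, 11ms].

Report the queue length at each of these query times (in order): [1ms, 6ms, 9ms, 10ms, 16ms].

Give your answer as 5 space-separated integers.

Queue lengths at query times:
  query t=1ms: backlog = 1
  query t=6ms: backlog = 1
  query t=9ms: backlog = 1
  query t=10ms: backlog = 1
  query t=16ms: backlog = 0

Answer: 1 1 1 1 0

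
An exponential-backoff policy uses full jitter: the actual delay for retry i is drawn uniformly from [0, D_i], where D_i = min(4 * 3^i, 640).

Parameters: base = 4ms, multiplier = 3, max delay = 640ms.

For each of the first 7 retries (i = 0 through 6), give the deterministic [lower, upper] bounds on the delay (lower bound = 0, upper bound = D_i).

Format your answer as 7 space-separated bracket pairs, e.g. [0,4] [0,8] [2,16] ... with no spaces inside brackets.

Computing bounds per retry:
  i=0: D_i=min(4*3^0,640)=4, bounds=[0,4]
  i=1: D_i=min(4*3^1,640)=12, bounds=[0,12]
  i=2: D_i=min(4*3^2,640)=36, bounds=[0,36]
  i=3: D_i=min(4*3^3,640)=108, bounds=[0,108]
  i=4: D_i=min(4*3^4,640)=324, bounds=[0,324]
  i=5: D_i=min(4*3^5,640)=640, bounds=[0,640]
  i=6: D_i=min(4*3^6,640)=640, bounds=[0,640]

Answer: [0,4] [0,12] [0,36] [0,108] [0,324] [0,640] [0,640]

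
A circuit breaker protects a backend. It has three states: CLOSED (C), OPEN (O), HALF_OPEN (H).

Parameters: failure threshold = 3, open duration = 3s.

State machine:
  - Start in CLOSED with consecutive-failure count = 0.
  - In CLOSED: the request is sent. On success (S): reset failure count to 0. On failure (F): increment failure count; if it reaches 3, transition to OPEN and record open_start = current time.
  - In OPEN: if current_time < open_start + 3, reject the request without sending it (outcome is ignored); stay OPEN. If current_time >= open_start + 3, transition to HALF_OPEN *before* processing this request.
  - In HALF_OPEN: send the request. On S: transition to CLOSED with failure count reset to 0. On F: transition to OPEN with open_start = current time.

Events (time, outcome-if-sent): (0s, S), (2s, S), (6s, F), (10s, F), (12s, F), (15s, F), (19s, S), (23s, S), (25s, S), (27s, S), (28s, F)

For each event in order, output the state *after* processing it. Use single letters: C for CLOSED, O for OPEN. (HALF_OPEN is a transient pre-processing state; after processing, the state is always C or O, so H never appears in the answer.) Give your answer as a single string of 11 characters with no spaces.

Answer: CCCCOOCCCCC

Derivation:
State after each event:
  event#1 t=0s outcome=S: state=CLOSED
  event#2 t=2s outcome=S: state=CLOSED
  event#3 t=6s outcome=F: state=CLOSED
  event#4 t=10s outcome=F: state=CLOSED
  event#5 t=12s outcome=F: state=OPEN
  event#6 t=15s outcome=F: state=OPEN
  event#7 t=19s outcome=S: state=CLOSED
  event#8 t=23s outcome=S: state=CLOSED
  event#9 t=25s outcome=S: state=CLOSED
  event#10 t=27s outcome=S: state=CLOSED
  event#11 t=28s outcome=F: state=CLOSED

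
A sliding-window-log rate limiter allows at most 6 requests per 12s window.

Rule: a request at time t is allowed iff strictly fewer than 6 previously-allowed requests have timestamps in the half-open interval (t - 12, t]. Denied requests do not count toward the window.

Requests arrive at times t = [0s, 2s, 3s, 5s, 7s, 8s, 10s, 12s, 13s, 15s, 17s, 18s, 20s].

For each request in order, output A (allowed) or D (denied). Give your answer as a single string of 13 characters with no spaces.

Tracking allowed requests in the window:
  req#1 t=0s: ALLOW
  req#2 t=2s: ALLOW
  req#3 t=3s: ALLOW
  req#4 t=5s: ALLOW
  req#5 t=7s: ALLOW
  req#6 t=8s: ALLOW
  req#7 t=10s: DENY
  req#8 t=12s: ALLOW
  req#9 t=13s: DENY
  req#10 t=15s: ALLOW
  req#11 t=17s: ALLOW
  req#12 t=18s: ALLOW
  req#13 t=20s: ALLOW

Answer: AAAAAADADAAAA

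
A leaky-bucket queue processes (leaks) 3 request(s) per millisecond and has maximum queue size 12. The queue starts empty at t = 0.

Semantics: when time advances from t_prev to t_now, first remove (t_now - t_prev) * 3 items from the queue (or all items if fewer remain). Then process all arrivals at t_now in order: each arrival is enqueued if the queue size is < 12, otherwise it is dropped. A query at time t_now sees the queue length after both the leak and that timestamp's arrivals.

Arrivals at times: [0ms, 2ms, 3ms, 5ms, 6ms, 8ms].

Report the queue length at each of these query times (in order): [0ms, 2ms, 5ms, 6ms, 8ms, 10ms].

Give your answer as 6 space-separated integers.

Queue lengths at query times:
  query t=0ms: backlog = 1
  query t=2ms: backlog = 1
  query t=5ms: backlog = 1
  query t=6ms: backlog = 1
  query t=8ms: backlog = 1
  query t=10ms: backlog = 0

Answer: 1 1 1 1 1 0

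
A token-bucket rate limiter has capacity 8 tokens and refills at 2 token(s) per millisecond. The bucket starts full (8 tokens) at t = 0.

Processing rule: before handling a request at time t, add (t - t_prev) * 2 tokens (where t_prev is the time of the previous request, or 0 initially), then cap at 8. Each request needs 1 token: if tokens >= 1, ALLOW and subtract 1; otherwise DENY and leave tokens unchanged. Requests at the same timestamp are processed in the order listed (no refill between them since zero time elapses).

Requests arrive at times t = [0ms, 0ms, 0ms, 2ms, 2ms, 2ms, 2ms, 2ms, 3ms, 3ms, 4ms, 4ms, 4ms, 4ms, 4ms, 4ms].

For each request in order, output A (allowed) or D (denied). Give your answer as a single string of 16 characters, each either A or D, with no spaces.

Answer: AAAAAAAAAAAAAAAD

Derivation:
Simulating step by step:
  req#1 t=0ms: ALLOW
  req#2 t=0ms: ALLOW
  req#3 t=0ms: ALLOW
  req#4 t=2ms: ALLOW
  req#5 t=2ms: ALLOW
  req#6 t=2ms: ALLOW
  req#7 t=2ms: ALLOW
  req#8 t=2ms: ALLOW
  req#9 t=3ms: ALLOW
  req#10 t=3ms: ALLOW
  req#11 t=4ms: ALLOW
  req#12 t=4ms: ALLOW
  req#13 t=4ms: ALLOW
  req#14 t=4ms: ALLOW
  req#15 t=4ms: ALLOW
  req#16 t=4ms: DENY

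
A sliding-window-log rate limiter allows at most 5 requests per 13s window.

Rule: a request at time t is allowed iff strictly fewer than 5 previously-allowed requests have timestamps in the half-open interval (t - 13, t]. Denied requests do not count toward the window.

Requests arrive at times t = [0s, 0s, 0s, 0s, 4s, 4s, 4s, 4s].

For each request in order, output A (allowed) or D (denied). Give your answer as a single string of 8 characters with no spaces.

Tracking allowed requests in the window:
  req#1 t=0s: ALLOW
  req#2 t=0s: ALLOW
  req#3 t=0s: ALLOW
  req#4 t=0s: ALLOW
  req#5 t=4s: ALLOW
  req#6 t=4s: DENY
  req#7 t=4s: DENY
  req#8 t=4s: DENY

Answer: AAAAADDD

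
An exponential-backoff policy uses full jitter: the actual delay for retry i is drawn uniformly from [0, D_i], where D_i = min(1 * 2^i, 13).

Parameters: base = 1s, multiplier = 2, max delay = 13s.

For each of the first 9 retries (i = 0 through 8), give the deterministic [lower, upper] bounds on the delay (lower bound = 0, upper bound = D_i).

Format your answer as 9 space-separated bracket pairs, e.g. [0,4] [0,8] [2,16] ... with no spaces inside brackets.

Computing bounds per retry:
  i=0: D_i=min(1*2^0,13)=1, bounds=[0,1]
  i=1: D_i=min(1*2^1,13)=2, bounds=[0,2]
  i=2: D_i=min(1*2^2,13)=4, bounds=[0,4]
  i=3: D_i=min(1*2^3,13)=8, bounds=[0,8]
  i=4: D_i=min(1*2^4,13)=13, bounds=[0,13]
  i=5: D_i=min(1*2^5,13)=13, bounds=[0,13]
  i=6: D_i=min(1*2^6,13)=13, bounds=[0,13]
  i=7: D_i=min(1*2^7,13)=13, bounds=[0,13]
  i=8: D_i=min(1*2^8,13)=13, bounds=[0,13]

Answer: [0,1] [0,2] [0,4] [0,8] [0,13] [0,13] [0,13] [0,13] [0,13]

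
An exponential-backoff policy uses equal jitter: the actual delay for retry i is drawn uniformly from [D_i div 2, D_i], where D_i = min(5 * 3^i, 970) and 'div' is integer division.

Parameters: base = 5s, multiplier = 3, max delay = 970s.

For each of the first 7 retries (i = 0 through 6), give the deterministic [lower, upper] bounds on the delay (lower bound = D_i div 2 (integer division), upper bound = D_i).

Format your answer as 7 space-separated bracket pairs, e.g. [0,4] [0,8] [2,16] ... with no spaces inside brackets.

Answer: [2,5] [7,15] [22,45] [67,135] [202,405] [485,970] [485,970]

Derivation:
Computing bounds per retry:
  i=0: D_i=min(5*3^0,970)=5, bounds=[2,5]
  i=1: D_i=min(5*3^1,970)=15, bounds=[7,15]
  i=2: D_i=min(5*3^2,970)=45, bounds=[22,45]
  i=3: D_i=min(5*3^3,970)=135, bounds=[67,135]
  i=4: D_i=min(5*3^4,970)=405, bounds=[202,405]
  i=5: D_i=min(5*3^5,970)=970, bounds=[485,970]
  i=6: D_i=min(5*3^6,970)=970, bounds=[485,970]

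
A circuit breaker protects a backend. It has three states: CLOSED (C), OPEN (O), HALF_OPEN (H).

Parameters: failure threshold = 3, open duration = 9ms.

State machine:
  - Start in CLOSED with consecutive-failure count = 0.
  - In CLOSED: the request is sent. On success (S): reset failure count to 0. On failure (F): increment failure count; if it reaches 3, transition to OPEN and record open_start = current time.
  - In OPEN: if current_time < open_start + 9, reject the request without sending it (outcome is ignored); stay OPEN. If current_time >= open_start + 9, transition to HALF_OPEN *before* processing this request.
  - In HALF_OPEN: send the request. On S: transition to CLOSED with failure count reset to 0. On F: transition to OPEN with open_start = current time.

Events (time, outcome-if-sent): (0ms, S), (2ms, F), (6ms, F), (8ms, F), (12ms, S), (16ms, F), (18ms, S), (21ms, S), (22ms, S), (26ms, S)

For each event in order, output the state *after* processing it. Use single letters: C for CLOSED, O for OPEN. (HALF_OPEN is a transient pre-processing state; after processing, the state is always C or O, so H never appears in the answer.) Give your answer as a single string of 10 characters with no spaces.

Answer: CCCOOOCCCC

Derivation:
State after each event:
  event#1 t=0ms outcome=S: state=CLOSED
  event#2 t=2ms outcome=F: state=CLOSED
  event#3 t=6ms outcome=F: state=CLOSED
  event#4 t=8ms outcome=F: state=OPEN
  event#5 t=12ms outcome=S: state=OPEN
  event#6 t=16ms outcome=F: state=OPEN
  event#7 t=18ms outcome=S: state=CLOSED
  event#8 t=21ms outcome=S: state=CLOSED
  event#9 t=22ms outcome=S: state=CLOSED
  event#10 t=26ms outcome=S: state=CLOSED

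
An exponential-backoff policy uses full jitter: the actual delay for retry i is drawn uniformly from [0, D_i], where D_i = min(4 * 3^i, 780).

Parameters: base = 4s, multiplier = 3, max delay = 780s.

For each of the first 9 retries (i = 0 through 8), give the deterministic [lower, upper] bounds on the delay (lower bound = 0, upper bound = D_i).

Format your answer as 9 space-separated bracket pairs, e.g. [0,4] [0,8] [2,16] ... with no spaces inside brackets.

Answer: [0,4] [0,12] [0,36] [0,108] [0,324] [0,780] [0,780] [0,780] [0,780]

Derivation:
Computing bounds per retry:
  i=0: D_i=min(4*3^0,780)=4, bounds=[0,4]
  i=1: D_i=min(4*3^1,780)=12, bounds=[0,12]
  i=2: D_i=min(4*3^2,780)=36, bounds=[0,36]
  i=3: D_i=min(4*3^3,780)=108, bounds=[0,108]
  i=4: D_i=min(4*3^4,780)=324, bounds=[0,324]
  i=5: D_i=min(4*3^5,780)=780, bounds=[0,780]
  i=6: D_i=min(4*3^6,780)=780, bounds=[0,780]
  i=7: D_i=min(4*3^7,780)=780, bounds=[0,780]
  i=8: D_i=min(4*3^8,780)=780, bounds=[0,780]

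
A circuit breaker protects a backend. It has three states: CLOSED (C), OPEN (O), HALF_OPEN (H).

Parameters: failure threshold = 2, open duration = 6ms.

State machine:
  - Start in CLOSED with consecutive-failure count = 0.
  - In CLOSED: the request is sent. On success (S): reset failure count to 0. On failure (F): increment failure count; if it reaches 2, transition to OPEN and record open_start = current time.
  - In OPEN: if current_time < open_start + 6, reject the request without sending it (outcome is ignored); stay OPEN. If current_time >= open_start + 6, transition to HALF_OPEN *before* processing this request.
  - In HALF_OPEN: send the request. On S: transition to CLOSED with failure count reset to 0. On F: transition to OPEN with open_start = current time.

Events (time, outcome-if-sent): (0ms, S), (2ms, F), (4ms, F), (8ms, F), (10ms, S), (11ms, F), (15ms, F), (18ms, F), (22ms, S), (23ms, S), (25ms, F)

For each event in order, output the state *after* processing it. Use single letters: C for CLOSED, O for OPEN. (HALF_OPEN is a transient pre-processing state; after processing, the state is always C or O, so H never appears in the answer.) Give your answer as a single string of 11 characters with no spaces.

Answer: CCOOCCOOCCC

Derivation:
State after each event:
  event#1 t=0ms outcome=S: state=CLOSED
  event#2 t=2ms outcome=F: state=CLOSED
  event#3 t=4ms outcome=F: state=OPEN
  event#4 t=8ms outcome=F: state=OPEN
  event#5 t=10ms outcome=S: state=CLOSED
  event#6 t=11ms outcome=F: state=CLOSED
  event#7 t=15ms outcome=F: state=OPEN
  event#8 t=18ms outcome=F: state=OPEN
  event#9 t=22ms outcome=S: state=CLOSED
  event#10 t=23ms outcome=S: state=CLOSED
  event#11 t=25ms outcome=F: state=CLOSED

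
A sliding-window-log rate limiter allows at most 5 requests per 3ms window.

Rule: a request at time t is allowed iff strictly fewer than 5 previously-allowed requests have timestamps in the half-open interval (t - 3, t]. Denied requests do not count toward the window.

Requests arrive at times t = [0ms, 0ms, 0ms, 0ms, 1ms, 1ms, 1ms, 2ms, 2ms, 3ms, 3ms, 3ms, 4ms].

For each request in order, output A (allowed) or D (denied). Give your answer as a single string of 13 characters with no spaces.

Tracking allowed requests in the window:
  req#1 t=0ms: ALLOW
  req#2 t=0ms: ALLOW
  req#3 t=0ms: ALLOW
  req#4 t=0ms: ALLOW
  req#5 t=1ms: ALLOW
  req#6 t=1ms: DENY
  req#7 t=1ms: DENY
  req#8 t=2ms: DENY
  req#9 t=2ms: DENY
  req#10 t=3ms: ALLOW
  req#11 t=3ms: ALLOW
  req#12 t=3ms: ALLOW
  req#13 t=4ms: ALLOW

Answer: AAAAADDDDAAAA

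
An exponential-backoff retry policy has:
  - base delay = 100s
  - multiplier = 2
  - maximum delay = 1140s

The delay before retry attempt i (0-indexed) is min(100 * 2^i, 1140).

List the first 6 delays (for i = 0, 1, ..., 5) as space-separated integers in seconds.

Computing each delay:
  i=0: min(100*2^0, 1140) = 100
  i=1: min(100*2^1, 1140) = 200
  i=2: min(100*2^2, 1140) = 400
  i=3: min(100*2^3, 1140) = 800
  i=4: min(100*2^4, 1140) = 1140
  i=5: min(100*2^5, 1140) = 1140

Answer: 100 200 400 800 1140 1140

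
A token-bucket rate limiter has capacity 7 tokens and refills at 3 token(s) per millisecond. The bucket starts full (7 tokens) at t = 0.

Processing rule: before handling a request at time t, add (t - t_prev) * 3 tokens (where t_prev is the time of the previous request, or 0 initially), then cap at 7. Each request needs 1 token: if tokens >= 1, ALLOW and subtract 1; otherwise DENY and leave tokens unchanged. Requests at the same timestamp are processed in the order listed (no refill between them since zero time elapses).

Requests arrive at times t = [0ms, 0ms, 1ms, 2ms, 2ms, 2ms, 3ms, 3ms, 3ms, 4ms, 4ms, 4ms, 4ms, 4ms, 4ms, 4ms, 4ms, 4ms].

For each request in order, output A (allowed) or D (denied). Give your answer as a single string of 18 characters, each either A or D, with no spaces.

Simulating step by step:
  req#1 t=0ms: ALLOW
  req#2 t=0ms: ALLOW
  req#3 t=1ms: ALLOW
  req#4 t=2ms: ALLOW
  req#5 t=2ms: ALLOW
  req#6 t=2ms: ALLOW
  req#7 t=3ms: ALLOW
  req#8 t=3ms: ALLOW
  req#9 t=3ms: ALLOW
  req#10 t=4ms: ALLOW
  req#11 t=4ms: ALLOW
  req#12 t=4ms: ALLOW
  req#13 t=4ms: ALLOW
  req#14 t=4ms: ALLOW
  req#15 t=4ms: ALLOW
  req#16 t=4ms: ALLOW
  req#17 t=4ms: DENY
  req#18 t=4ms: DENY

Answer: AAAAAAAAAAAAAAAADD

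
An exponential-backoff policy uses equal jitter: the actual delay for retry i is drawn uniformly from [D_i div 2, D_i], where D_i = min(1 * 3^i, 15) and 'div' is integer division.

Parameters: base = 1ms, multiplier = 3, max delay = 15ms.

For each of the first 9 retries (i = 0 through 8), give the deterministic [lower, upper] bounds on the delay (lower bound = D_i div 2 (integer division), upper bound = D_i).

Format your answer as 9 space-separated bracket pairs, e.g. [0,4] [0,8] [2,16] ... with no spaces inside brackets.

Computing bounds per retry:
  i=0: D_i=min(1*3^0,15)=1, bounds=[0,1]
  i=1: D_i=min(1*3^1,15)=3, bounds=[1,3]
  i=2: D_i=min(1*3^2,15)=9, bounds=[4,9]
  i=3: D_i=min(1*3^3,15)=15, bounds=[7,15]
  i=4: D_i=min(1*3^4,15)=15, bounds=[7,15]
  i=5: D_i=min(1*3^5,15)=15, bounds=[7,15]
  i=6: D_i=min(1*3^6,15)=15, bounds=[7,15]
  i=7: D_i=min(1*3^7,15)=15, bounds=[7,15]
  i=8: D_i=min(1*3^8,15)=15, bounds=[7,15]

Answer: [0,1] [1,3] [4,9] [7,15] [7,15] [7,15] [7,15] [7,15] [7,15]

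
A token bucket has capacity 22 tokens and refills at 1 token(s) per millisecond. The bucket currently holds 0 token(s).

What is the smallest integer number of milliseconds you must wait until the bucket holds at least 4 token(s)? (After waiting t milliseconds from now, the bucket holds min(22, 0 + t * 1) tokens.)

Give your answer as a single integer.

Answer: 4

Derivation:
Need 0 + t * 1 >= 4, so t >= 4/1.
Smallest integer t = ceil(4/1) = 4.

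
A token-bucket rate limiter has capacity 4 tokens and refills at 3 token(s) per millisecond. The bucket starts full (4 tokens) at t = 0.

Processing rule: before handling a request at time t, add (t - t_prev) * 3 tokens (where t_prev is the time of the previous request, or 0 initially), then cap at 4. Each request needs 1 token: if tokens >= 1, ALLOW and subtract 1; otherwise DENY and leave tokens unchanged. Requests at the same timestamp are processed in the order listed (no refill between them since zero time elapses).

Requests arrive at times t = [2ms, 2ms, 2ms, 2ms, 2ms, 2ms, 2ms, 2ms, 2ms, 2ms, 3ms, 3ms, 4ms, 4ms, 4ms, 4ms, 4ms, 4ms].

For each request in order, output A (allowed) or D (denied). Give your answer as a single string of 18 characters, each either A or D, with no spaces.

Answer: AAAADDDDDDAAAAAADD

Derivation:
Simulating step by step:
  req#1 t=2ms: ALLOW
  req#2 t=2ms: ALLOW
  req#3 t=2ms: ALLOW
  req#4 t=2ms: ALLOW
  req#5 t=2ms: DENY
  req#6 t=2ms: DENY
  req#7 t=2ms: DENY
  req#8 t=2ms: DENY
  req#9 t=2ms: DENY
  req#10 t=2ms: DENY
  req#11 t=3ms: ALLOW
  req#12 t=3ms: ALLOW
  req#13 t=4ms: ALLOW
  req#14 t=4ms: ALLOW
  req#15 t=4ms: ALLOW
  req#16 t=4ms: ALLOW
  req#17 t=4ms: DENY
  req#18 t=4ms: DENY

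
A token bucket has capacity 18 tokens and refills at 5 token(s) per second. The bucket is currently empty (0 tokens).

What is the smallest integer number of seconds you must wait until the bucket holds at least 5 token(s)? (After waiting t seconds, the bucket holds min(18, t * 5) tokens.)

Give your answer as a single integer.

Need t * 5 >= 5, so t >= 5/5.
Smallest integer t = ceil(5/5) = 1.

Answer: 1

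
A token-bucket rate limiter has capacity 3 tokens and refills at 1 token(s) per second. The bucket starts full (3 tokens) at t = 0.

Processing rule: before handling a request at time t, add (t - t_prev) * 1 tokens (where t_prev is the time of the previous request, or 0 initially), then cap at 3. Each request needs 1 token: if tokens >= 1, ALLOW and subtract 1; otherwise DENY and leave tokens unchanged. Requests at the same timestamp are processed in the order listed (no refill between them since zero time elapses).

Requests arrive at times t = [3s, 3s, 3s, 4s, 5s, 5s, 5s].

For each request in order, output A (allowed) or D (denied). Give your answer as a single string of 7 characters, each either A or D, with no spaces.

Answer: AAAAADD

Derivation:
Simulating step by step:
  req#1 t=3s: ALLOW
  req#2 t=3s: ALLOW
  req#3 t=3s: ALLOW
  req#4 t=4s: ALLOW
  req#5 t=5s: ALLOW
  req#6 t=5s: DENY
  req#7 t=5s: DENY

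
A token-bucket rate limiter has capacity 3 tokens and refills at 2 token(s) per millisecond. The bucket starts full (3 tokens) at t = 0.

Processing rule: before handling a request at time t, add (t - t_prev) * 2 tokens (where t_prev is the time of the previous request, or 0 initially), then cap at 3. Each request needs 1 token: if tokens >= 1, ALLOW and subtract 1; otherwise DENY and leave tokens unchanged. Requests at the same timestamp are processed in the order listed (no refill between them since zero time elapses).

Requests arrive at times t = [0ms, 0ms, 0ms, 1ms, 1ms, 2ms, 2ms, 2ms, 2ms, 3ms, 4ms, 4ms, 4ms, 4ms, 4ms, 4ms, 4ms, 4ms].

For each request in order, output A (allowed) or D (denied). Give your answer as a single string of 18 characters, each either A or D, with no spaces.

Answer: AAAAAAADDAAAADDDDD

Derivation:
Simulating step by step:
  req#1 t=0ms: ALLOW
  req#2 t=0ms: ALLOW
  req#3 t=0ms: ALLOW
  req#4 t=1ms: ALLOW
  req#5 t=1ms: ALLOW
  req#6 t=2ms: ALLOW
  req#7 t=2ms: ALLOW
  req#8 t=2ms: DENY
  req#9 t=2ms: DENY
  req#10 t=3ms: ALLOW
  req#11 t=4ms: ALLOW
  req#12 t=4ms: ALLOW
  req#13 t=4ms: ALLOW
  req#14 t=4ms: DENY
  req#15 t=4ms: DENY
  req#16 t=4ms: DENY
  req#17 t=4ms: DENY
  req#18 t=4ms: DENY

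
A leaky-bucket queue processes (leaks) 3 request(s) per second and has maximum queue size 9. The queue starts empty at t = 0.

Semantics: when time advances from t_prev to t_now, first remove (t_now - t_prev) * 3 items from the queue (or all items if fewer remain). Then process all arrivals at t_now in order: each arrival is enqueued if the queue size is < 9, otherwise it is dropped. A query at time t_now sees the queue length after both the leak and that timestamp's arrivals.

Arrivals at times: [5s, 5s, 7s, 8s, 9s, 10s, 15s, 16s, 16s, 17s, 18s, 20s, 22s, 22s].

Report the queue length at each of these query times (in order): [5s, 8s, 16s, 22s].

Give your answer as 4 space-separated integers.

Answer: 2 1 2 2

Derivation:
Queue lengths at query times:
  query t=5s: backlog = 2
  query t=8s: backlog = 1
  query t=16s: backlog = 2
  query t=22s: backlog = 2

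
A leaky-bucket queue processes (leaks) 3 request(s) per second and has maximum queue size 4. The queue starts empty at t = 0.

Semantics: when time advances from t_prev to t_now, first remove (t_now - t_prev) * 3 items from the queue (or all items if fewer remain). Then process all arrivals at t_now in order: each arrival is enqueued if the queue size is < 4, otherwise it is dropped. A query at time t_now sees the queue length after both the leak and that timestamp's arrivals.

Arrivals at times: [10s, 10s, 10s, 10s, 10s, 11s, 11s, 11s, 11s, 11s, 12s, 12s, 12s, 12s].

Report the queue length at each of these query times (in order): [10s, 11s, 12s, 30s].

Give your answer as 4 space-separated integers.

Answer: 4 4 4 0

Derivation:
Queue lengths at query times:
  query t=10s: backlog = 4
  query t=11s: backlog = 4
  query t=12s: backlog = 4
  query t=30s: backlog = 0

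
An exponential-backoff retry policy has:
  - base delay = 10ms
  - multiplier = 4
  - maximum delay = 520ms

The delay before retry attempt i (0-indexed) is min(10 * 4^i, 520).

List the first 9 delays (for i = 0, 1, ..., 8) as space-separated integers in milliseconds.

Answer: 10 40 160 520 520 520 520 520 520

Derivation:
Computing each delay:
  i=0: min(10*4^0, 520) = 10
  i=1: min(10*4^1, 520) = 40
  i=2: min(10*4^2, 520) = 160
  i=3: min(10*4^3, 520) = 520
  i=4: min(10*4^4, 520) = 520
  i=5: min(10*4^5, 520) = 520
  i=6: min(10*4^6, 520) = 520
  i=7: min(10*4^7, 520) = 520
  i=8: min(10*4^8, 520) = 520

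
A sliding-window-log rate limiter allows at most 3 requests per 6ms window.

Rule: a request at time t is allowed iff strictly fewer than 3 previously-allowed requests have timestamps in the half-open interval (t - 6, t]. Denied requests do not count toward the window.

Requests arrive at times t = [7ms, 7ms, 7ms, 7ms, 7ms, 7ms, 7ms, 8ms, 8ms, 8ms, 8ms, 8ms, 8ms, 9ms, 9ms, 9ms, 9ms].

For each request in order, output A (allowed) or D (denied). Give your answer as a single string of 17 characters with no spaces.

Tracking allowed requests in the window:
  req#1 t=7ms: ALLOW
  req#2 t=7ms: ALLOW
  req#3 t=7ms: ALLOW
  req#4 t=7ms: DENY
  req#5 t=7ms: DENY
  req#6 t=7ms: DENY
  req#7 t=7ms: DENY
  req#8 t=8ms: DENY
  req#9 t=8ms: DENY
  req#10 t=8ms: DENY
  req#11 t=8ms: DENY
  req#12 t=8ms: DENY
  req#13 t=8ms: DENY
  req#14 t=9ms: DENY
  req#15 t=9ms: DENY
  req#16 t=9ms: DENY
  req#17 t=9ms: DENY

Answer: AAADDDDDDDDDDDDDD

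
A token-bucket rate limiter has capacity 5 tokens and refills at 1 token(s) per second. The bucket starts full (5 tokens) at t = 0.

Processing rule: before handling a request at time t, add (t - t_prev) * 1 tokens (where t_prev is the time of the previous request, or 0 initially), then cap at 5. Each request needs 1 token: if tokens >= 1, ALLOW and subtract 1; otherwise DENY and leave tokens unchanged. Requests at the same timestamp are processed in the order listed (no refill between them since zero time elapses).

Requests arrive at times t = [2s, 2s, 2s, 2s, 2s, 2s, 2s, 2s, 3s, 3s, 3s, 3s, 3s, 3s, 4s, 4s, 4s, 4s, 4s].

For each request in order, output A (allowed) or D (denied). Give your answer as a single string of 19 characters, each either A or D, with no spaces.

Simulating step by step:
  req#1 t=2s: ALLOW
  req#2 t=2s: ALLOW
  req#3 t=2s: ALLOW
  req#4 t=2s: ALLOW
  req#5 t=2s: ALLOW
  req#6 t=2s: DENY
  req#7 t=2s: DENY
  req#8 t=2s: DENY
  req#9 t=3s: ALLOW
  req#10 t=3s: DENY
  req#11 t=3s: DENY
  req#12 t=3s: DENY
  req#13 t=3s: DENY
  req#14 t=3s: DENY
  req#15 t=4s: ALLOW
  req#16 t=4s: DENY
  req#17 t=4s: DENY
  req#18 t=4s: DENY
  req#19 t=4s: DENY

Answer: AAAAADDDADDDDDADDDD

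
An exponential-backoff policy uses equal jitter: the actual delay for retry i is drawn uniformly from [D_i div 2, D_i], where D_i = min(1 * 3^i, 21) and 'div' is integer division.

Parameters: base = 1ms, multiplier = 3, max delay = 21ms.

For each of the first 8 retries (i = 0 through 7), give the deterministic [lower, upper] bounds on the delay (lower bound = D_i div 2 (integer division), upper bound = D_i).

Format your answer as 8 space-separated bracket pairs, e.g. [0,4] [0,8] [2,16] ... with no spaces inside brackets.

Answer: [0,1] [1,3] [4,9] [10,21] [10,21] [10,21] [10,21] [10,21]

Derivation:
Computing bounds per retry:
  i=0: D_i=min(1*3^0,21)=1, bounds=[0,1]
  i=1: D_i=min(1*3^1,21)=3, bounds=[1,3]
  i=2: D_i=min(1*3^2,21)=9, bounds=[4,9]
  i=3: D_i=min(1*3^3,21)=21, bounds=[10,21]
  i=4: D_i=min(1*3^4,21)=21, bounds=[10,21]
  i=5: D_i=min(1*3^5,21)=21, bounds=[10,21]
  i=6: D_i=min(1*3^6,21)=21, bounds=[10,21]
  i=7: D_i=min(1*3^7,21)=21, bounds=[10,21]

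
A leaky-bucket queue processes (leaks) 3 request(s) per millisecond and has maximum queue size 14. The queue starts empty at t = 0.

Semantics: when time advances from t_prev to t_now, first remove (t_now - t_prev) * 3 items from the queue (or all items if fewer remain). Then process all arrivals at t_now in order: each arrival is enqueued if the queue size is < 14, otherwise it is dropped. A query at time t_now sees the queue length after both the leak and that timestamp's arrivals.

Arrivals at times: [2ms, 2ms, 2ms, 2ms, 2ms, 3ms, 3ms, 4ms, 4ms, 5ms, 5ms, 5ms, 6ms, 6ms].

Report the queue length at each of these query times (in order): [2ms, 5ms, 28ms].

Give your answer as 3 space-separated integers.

Answer: 5 3 0

Derivation:
Queue lengths at query times:
  query t=2ms: backlog = 5
  query t=5ms: backlog = 3
  query t=28ms: backlog = 0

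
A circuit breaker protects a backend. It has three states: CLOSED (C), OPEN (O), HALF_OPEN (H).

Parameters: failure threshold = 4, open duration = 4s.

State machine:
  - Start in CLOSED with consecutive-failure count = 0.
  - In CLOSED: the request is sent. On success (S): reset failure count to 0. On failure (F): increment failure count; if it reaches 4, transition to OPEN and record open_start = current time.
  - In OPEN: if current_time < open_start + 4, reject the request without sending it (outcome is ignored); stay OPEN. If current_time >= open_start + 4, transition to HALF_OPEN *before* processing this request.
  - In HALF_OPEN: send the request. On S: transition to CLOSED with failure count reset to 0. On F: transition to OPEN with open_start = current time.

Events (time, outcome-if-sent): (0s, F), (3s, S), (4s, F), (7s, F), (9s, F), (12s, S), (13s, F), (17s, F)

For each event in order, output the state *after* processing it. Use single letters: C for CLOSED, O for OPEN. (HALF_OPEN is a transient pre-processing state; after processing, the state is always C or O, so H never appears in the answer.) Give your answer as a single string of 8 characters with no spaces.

Answer: CCCCCCCC

Derivation:
State after each event:
  event#1 t=0s outcome=F: state=CLOSED
  event#2 t=3s outcome=S: state=CLOSED
  event#3 t=4s outcome=F: state=CLOSED
  event#4 t=7s outcome=F: state=CLOSED
  event#5 t=9s outcome=F: state=CLOSED
  event#6 t=12s outcome=S: state=CLOSED
  event#7 t=13s outcome=F: state=CLOSED
  event#8 t=17s outcome=F: state=CLOSED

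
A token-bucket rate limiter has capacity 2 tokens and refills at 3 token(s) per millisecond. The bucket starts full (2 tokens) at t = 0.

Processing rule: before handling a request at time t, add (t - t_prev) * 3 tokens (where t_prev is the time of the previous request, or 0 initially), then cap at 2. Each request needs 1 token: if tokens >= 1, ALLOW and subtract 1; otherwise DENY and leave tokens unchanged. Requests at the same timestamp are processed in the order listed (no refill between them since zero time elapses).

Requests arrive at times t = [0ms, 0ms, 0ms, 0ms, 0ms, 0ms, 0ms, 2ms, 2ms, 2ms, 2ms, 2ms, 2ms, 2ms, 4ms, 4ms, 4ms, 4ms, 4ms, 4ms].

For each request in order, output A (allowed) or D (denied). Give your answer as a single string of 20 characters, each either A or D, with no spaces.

Simulating step by step:
  req#1 t=0ms: ALLOW
  req#2 t=0ms: ALLOW
  req#3 t=0ms: DENY
  req#4 t=0ms: DENY
  req#5 t=0ms: DENY
  req#6 t=0ms: DENY
  req#7 t=0ms: DENY
  req#8 t=2ms: ALLOW
  req#9 t=2ms: ALLOW
  req#10 t=2ms: DENY
  req#11 t=2ms: DENY
  req#12 t=2ms: DENY
  req#13 t=2ms: DENY
  req#14 t=2ms: DENY
  req#15 t=4ms: ALLOW
  req#16 t=4ms: ALLOW
  req#17 t=4ms: DENY
  req#18 t=4ms: DENY
  req#19 t=4ms: DENY
  req#20 t=4ms: DENY

Answer: AADDDDDAADDDDDAADDDD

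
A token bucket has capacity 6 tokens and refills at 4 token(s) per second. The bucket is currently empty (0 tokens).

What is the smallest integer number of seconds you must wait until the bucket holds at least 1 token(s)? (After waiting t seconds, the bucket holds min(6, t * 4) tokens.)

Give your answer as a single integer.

Need t * 4 >= 1, so t >= 1/4.
Smallest integer t = ceil(1/4) = 1.

Answer: 1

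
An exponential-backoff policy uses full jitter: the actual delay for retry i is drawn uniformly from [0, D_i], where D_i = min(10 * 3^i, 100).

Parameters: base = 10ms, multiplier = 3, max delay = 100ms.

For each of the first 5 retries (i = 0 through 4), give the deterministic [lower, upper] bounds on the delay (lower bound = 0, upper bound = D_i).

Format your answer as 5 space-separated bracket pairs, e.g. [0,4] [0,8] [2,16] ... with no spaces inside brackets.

Answer: [0,10] [0,30] [0,90] [0,100] [0,100]

Derivation:
Computing bounds per retry:
  i=0: D_i=min(10*3^0,100)=10, bounds=[0,10]
  i=1: D_i=min(10*3^1,100)=30, bounds=[0,30]
  i=2: D_i=min(10*3^2,100)=90, bounds=[0,90]
  i=3: D_i=min(10*3^3,100)=100, bounds=[0,100]
  i=4: D_i=min(10*3^4,100)=100, bounds=[0,100]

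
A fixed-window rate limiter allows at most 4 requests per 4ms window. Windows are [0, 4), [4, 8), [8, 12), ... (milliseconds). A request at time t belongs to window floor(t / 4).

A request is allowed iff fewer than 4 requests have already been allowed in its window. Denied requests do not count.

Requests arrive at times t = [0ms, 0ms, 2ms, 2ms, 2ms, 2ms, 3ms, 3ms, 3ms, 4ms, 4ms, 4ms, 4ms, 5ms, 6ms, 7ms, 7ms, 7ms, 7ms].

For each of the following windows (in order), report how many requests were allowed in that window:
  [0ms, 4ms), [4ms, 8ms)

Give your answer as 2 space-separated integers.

Processing requests:
  req#1 t=0ms (window 0): ALLOW
  req#2 t=0ms (window 0): ALLOW
  req#3 t=2ms (window 0): ALLOW
  req#4 t=2ms (window 0): ALLOW
  req#5 t=2ms (window 0): DENY
  req#6 t=2ms (window 0): DENY
  req#7 t=3ms (window 0): DENY
  req#8 t=3ms (window 0): DENY
  req#9 t=3ms (window 0): DENY
  req#10 t=4ms (window 1): ALLOW
  req#11 t=4ms (window 1): ALLOW
  req#12 t=4ms (window 1): ALLOW
  req#13 t=4ms (window 1): ALLOW
  req#14 t=5ms (window 1): DENY
  req#15 t=6ms (window 1): DENY
  req#16 t=7ms (window 1): DENY
  req#17 t=7ms (window 1): DENY
  req#18 t=7ms (window 1): DENY
  req#19 t=7ms (window 1): DENY

Allowed counts by window: 4 4

Answer: 4 4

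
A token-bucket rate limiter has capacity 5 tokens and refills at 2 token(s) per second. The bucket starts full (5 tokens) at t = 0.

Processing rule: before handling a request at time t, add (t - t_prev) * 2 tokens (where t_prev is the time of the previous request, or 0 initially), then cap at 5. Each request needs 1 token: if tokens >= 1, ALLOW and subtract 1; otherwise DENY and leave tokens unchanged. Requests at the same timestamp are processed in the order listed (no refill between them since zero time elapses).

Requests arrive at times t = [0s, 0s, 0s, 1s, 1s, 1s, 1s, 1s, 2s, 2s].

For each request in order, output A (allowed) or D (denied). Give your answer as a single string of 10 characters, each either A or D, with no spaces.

Simulating step by step:
  req#1 t=0s: ALLOW
  req#2 t=0s: ALLOW
  req#3 t=0s: ALLOW
  req#4 t=1s: ALLOW
  req#5 t=1s: ALLOW
  req#6 t=1s: ALLOW
  req#7 t=1s: ALLOW
  req#8 t=1s: DENY
  req#9 t=2s: ALLOW
  req#10 t=2s: ALLOW

Answer: AAAAAAADAA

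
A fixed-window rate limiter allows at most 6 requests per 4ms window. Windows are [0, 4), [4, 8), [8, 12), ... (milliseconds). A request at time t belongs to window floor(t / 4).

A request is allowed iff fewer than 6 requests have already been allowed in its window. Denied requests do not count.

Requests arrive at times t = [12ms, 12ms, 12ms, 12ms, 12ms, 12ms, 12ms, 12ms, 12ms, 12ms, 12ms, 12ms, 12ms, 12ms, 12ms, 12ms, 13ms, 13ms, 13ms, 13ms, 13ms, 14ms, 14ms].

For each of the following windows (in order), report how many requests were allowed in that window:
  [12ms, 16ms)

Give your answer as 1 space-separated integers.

Processing requests:
  req#1 t=12ms (window 3): ALLOW
  req#2 t=12ms (window 3): ALLOW
  req#3 t=12ms (window 3): ALLOW
  req#4 t=12ms (window 3): ALLOW
  req#5 t=12ms (window 3): ALLOW
  req#6 t=12ms (window 3): ALLOW
  req#7 t=12ms (window 3): DENY
  req#8 t=12ms (window 3): DENY
  req#9 t=12ms (window 3): DENY
  req#10 t=12ms (window 3): DENY
  req#11 t=12ms (window 3): DENY
  req#12 t=12ms (window 3): DENY
  req#13 t=12ms (window 3): DENY
  req#14 t=12ms (window 3): DENY
  req#15 t=12ms (window 3): DENY
  req#16 t=12ms (window 3): DENY
  req#17 t=13ms (window 3): DENY
  req#18 t=13ms (window 3): DENY
  req#19 t=13ms (window 3): DENY
  req#20 t=13ms (window 3): DENY
  req#21 t=13ms (window 3): DENY
  req#22 t=14ms (window 3): DENY
  req#23 t=14ms (window 3): DENY

Allowed counts by window: 6

Answer: 6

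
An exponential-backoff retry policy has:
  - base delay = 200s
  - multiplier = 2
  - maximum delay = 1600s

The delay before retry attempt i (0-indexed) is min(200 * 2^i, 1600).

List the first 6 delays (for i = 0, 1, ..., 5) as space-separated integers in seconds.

Computing each delay:
  i=0: min(200*2^0, 1600) = 200
  i=1: min(200*2^1, 1600) = 400
  i=2: min(200*2^2, 1600) = 800
  i=3: min(200*2^3, 1600) = 1600
  i=4: min(200*2^4, 1600) = 1600
  i=5: min(200*2^5, 1600) = 1600

Answer: 200 400 800 1600 1600 1600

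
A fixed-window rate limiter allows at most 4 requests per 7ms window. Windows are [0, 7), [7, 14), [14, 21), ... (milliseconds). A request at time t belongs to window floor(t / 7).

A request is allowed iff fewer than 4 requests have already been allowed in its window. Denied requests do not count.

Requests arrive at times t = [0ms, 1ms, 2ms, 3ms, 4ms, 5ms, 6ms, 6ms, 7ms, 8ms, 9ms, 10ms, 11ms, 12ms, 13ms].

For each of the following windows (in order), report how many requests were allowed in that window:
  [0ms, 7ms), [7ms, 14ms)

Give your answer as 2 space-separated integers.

Answer: 4 4

Derivation:
Processing requests:
  req#1 t=0ms (window 0): ALLOW
  req#2 t=1ms (window 0): ALLOW
  req#3 t=2ms (window 0): ALLOW
  req#4 t=3ms (window 0): ALLOW
  req#5 t=4ms (window 0): DENY
  req#6 t=5ms (window 0): DENY
  req#7 t=6ms (window 0): DENY
  req#8 t=6ms (window 0): DENY
  req#9 t=7ms (window 1): ALLOW
  req#10 t=8ms (window 1): ALLOW
  req#11 t=9ms (window 1): ALLOW
  req#12 t=10ms (window 1): ALLOW
  req#13 t=11ms (window 1): DENY
  req#14 t=12ms (window 1): DENY
  req#15 t=13ms (window 1): DENY

Allowed counts by window: 4 4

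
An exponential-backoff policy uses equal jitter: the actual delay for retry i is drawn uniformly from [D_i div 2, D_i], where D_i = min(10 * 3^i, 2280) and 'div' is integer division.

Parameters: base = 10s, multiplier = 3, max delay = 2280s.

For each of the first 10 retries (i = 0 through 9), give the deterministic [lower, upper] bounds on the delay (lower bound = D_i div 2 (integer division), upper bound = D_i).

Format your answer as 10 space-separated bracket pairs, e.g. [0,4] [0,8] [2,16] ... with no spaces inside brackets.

Answer: [5,10] [15,30] [45,90] [135,270] [405,810] [1140,2280] [1140,2280] [1140,2280] [1140,2280] [1140,2280]

Derivation:
Computing bounds per retry:
  i=0: D_i=min(10*3^0,2280)=10, bounds=[5,10]
  i=1: D_i=min(10*3^1,2280)=30, bounds=[15,30]
  i=2: D_i=min(10*3^2,2280)=90, bounds=[45,90]
  i=3: D_i=min(10*3^3,2280)=270, bounds=[135,270]
  i=4: D_i=min(10*3^4,2280)=810, bounds=[405,810]
  i=5: D_i=min(10*3^5,2280)=2280, bounds=[1140,2280]
  i=6: D_i=min(10*3^6,2280)=2280, bounds=[1140,2280]
  i=7: D_i=min(10*3^7,2280)=2280, bounds=[1140,2280]
  i=8: D_i=min(10*3^8,2280)=2280, bounds=[1140,2280]
  i=9: D_i=min(10*3^9,2280)=2280, bounds=[1140,2280]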